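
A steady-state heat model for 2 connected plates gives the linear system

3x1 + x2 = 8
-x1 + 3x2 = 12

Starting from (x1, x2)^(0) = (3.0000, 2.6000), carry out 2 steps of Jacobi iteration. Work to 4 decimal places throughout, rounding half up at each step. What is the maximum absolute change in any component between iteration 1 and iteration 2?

Iteration 1:
  x1 = (8 - (1)·2.6000) / (3) = 1.8000
  x2 = (12 - (-1)·3.0000) / (3) = 5.0000
Iteration 2:
  x1 = (8 - (1)·5.0000) / (3) = 1.0000
  x2 = (12 - (-1)·1.8000) / (3) = 4.6000
Change: (-0.8000, -0.4000) → max |·| = 0.8000

0.8000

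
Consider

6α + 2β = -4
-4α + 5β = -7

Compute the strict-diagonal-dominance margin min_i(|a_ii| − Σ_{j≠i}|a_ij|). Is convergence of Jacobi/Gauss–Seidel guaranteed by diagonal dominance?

1

row 1: |6| − (2) = 4
row 2: |5| − (4) = 1
minimum over rows = 1 → strictly diagonally dominant (convergence guaranteed)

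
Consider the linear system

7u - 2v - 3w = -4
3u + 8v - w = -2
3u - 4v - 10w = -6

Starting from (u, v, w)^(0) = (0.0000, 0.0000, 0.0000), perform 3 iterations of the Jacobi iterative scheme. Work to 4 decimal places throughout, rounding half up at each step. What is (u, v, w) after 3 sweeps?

Iteration 1:
  u = (-4 - (-2)·0.0000 - (-3)·0.0000) / (7) = -0.5714
  v = (-2 - (3)·0.0000 - (-1)·0.0000) / (8) = -0.2500
  w = (-6 - (3)·0.0000 - (-4)·0.0000) / (-10) = 0.6000
Iteration 2:
  u = (-4 - (-2)·-0.2500 - (-3)·0.6000) / (7) = -0.3857
  v = (-2 - (3)·-0.5714 - (-1)·0.6000) / (8) = 0.0393
  w = (-6 - (3)·-0.5714 - (-4)·-0.2500) / (-10) = 0.5286
Iteration 3:
  u = (-4 - (-2)·0.0393 - (-3)·0.5286) / (7) = -0.3337
  v = (-2 - (3)·-0.3857 - (-1)·0.5286) / (8) = -0.0393
  w = (-6 - (3)·-0.3857 - (-4)·0.0393) / (-10) = 0.4686

(-0.3337, -0.0393, 0.4686)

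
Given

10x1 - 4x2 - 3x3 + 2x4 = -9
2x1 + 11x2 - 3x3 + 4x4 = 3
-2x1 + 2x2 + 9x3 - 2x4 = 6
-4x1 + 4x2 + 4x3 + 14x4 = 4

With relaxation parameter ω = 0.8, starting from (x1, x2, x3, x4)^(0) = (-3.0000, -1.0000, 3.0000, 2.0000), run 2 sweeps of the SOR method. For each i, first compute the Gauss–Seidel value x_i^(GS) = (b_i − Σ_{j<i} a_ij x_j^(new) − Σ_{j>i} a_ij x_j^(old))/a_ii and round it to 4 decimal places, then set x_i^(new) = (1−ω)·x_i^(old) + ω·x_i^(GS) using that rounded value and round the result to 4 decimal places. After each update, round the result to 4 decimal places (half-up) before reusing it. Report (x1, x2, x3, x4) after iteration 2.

Iteration 1:
  x1: GS value = (-9 - (-4)·-1.0000 - (-3)·3.0000 - (2)·2.0000) / (10) = -0.8000;  x1 ← (1−ω)·-3.0000 + ω·-0.8000 = -1.2400
  x2: GS value = (3 - (2)·-1.2400 - (-3)·3.0000 - (4)·2.0000) / (11) = 0.5891;  x2 ← (1−ω)·-1.0000 + ω·0.5891 = 0.2713
  x3: GS value = (6 - (-2)·-1.2400 - (2)·0.2713 - (-2)·2.0000) / (9) = 0.7753;  x3 ← (1−ω)·3.0000 + ω·0.7753 = 1.2202
  x4: GS value = (4 - (-4)·-1.2400 - (4)·0.2713 - (4)·1.2202) / (14) = -0.4947;  x4 ← (1−ω)·2.0000 + ω·-0.4947 = 0.0042
Iteration 2:
  x1: GS value = (-9 - (-4)·0.2713 - (-3)·1.2202 - (2)·0.0042) / (10) = -0.4263;  x1 ← (1−ω)·-1.2400 + ω·-0.4263 = -0.5890
  x2: GS value = (3 - (2)·-0.5890 - (-3)·1.2202 - (4)·0.0042) / (11) = 0.7111;  x2 ← (1−ω)·0.2713 + ω·0.7111 = 0.6231
  x3: GS value = (6 - (-2)·-0.5890 - (2)·0.6231 - (-2)·0.0042) / (9) = 0.3982;  x3 ← (1−ω)·1.2202 + ω·0.3982 = 0.5626
  x4: GS value = (4 - (-4)·-0.5890 - (4)·0.6231 - (4)·0.5626) / (14) = -0.2213;  x4 ← (1−ω)·0.0042 + ω·-0.2213 = -0.1762

(-0.5890, 0.6231, 0.5626, -0.1762)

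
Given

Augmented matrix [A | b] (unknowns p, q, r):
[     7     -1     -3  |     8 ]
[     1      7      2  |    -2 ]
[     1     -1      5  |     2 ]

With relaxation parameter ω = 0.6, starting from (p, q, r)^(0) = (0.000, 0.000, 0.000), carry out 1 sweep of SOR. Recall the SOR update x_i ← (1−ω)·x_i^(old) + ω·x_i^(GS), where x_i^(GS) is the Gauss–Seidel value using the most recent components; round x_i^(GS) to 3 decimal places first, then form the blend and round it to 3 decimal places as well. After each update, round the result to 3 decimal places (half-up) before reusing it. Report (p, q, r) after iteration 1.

(0.686, -0.230, 0.130)

Iteration 1:
  p: GS value = (8 - (-1)·0.000 - (-3)·0.000) / (7) = 1.143;  p ← (1−ω)·0.000 + ω·1.143 = 0.686
  q: GS value = (-2 - (1)·0.686 - (2)·0.000) / (7) = -0.384;  q ← (1−ω)·0.000 + ω·-0.384 = -0.230
  r: GS value = (2 - (1)·0.686 - (-1)·-0.230) / (5) = 0.217;  r ← (1−ω)·0.000 + ω·0.217 = 0.130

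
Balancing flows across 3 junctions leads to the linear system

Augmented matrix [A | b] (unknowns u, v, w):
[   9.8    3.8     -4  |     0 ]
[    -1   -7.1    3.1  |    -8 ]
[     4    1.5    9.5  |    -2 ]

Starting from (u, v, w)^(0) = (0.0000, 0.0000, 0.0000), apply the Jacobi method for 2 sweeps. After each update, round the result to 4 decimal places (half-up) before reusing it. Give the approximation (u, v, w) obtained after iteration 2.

Iteration 1:
  u = (0 - (3.8)·0.0000 - (-4)·0.0000) / (9.8) = 0.0000
  v = (-8 - (-1)·0.0000 - (3.1)·0.0000) / (-7.1) = 1.1268
  w = (-2 - (4)·0.0000 - (1.5)·0.0000) / (9.5) = -0.2105
Iteration 2:
  u = (0 - (3.8)·1.1268 - (-4)·-0.2105) / (9.8) = -0.5228
  v = (-8 - (-1)·0.0000 - (3.1)·-0.2105) / (-7.1) = 1.0349
  w = (-2 - (4)·0.0000 - (1.5)·1.1268) / (9.5) = -0.3884

(-0.5228, 1.0349, -0.3884)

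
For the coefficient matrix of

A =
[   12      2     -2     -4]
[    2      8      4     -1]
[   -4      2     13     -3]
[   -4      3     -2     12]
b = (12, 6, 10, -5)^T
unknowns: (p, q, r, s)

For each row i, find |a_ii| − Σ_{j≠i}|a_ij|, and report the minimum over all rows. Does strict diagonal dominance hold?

row 1: |12| − (2+2+4) = 4
row 2: |8| − (2+4+1) = 1
row 3: |13| − (4+2+3) = 4
row 4: |12| − (4+3+2) = 3
minimum over rows = 1 → strictly diagonally dominant (convergence guaranteed)

1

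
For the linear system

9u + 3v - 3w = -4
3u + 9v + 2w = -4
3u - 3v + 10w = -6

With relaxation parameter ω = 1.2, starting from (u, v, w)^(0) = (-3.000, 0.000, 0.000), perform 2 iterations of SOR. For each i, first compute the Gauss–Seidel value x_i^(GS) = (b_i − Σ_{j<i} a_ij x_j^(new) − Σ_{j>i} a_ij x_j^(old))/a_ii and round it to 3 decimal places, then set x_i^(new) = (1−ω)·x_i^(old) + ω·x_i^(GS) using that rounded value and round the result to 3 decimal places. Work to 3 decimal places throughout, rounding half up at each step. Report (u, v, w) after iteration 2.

(-0.701, 0.111, -0.238)

Iteration 1:
  u: GS value = (-4 - (3)·0.000 - (-3)·0.000) / (9) = -0.444;  u ← (1−ω)·-3.000 + ω·-0.444 = 0.067
  v: GS value = (-4 - (3)·0.067 - (2)·0.000) / (9) = -0.467;  v ← (1−ω)·0.000 + ω·-0.467 = -0.560
  w: GS value = (-6 - (3)·0.067 - (-3)·-0.560) / (10) = -0.788;  w ← (1−ω)·0.000 + ω·-0.788 = -0.946
Iteration 2:
  u: GS value = (-4 - (3)·-0.560 - (-3)·-0.946) / (9) = -0.573;  u ← (1−ω)·0.067 + ω·-0.573 = -0.701
  v: GS value = (-4 - (3)·-0.701 - (2)·-0.946) / (9) = -0.001;  v ← (1−ω)·-0.560 + ω·-0.001 = 0.111
  w: GS value = (-6 - (3)·-0.701 - (-3)·0.111) / (10) = -0.356;  w ← (1−ω)·-0.946 + ω·-0.356 = -0.238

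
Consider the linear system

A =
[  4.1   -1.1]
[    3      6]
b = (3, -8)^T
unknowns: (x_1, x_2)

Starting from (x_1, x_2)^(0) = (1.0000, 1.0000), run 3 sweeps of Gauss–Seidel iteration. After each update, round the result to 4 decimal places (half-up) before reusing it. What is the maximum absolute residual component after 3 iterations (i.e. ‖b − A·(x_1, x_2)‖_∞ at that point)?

0.0560

Iteration 1:
  x_1 = (3 - (-1.1)·1.0000) / (4.1) = 1.0000
  x_2 = (-8 - (3)·1.0000) / (6) = -1.8333
Iteration 2:
  x_1 = (3 - (-1.1)·-1.8333) / (4.1) = 0.2398
  x_2 = (-8 - (3)·0.2398) / (6) = -1.4532
Iteration 3:
  x_1 = (3 - (-1.1)·-1.4532) / (4.1) = 0.3418
  x_2 = (-8 - (3)·0.3418) / (6) = -1.5042
Residual b − A·x = (-0.0560, -0.0002); ∞-norm = 0.0560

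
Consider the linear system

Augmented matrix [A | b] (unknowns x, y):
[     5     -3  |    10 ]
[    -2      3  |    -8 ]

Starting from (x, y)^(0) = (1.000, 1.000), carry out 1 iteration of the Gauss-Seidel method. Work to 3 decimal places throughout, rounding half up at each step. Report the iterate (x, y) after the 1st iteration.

Iteration 1:
  x = (10 - (-3)·1.000) / (5) = 2.600
  y = (-8 - (-2)·2.600) / (3) = -0.933

(2.600, -0.933)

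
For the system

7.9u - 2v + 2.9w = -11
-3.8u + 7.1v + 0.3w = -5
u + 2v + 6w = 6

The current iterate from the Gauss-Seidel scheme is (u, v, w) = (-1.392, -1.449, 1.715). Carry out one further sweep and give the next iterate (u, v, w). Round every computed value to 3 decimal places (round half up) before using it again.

(-2.389, -2.055, 2.083)

One sweep:
  u = (-11 - (-2)·-1.449 - (2.9)·1.715) / (7.9) = -2.389
  v = (-5 - (-3.8)·-2.389 - (0.3)·1.715) / (7.1) = -2.055
  w = (6 - (1)·-2.389 - (2)·-2.055) / (6) = 2.083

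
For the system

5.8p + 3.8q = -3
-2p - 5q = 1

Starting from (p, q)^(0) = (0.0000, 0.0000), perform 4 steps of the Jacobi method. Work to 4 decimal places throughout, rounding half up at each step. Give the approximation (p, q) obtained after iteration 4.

(-0.4874, 0.0087)

Iteration 1:
  p = (-3 - (3.8)·0.0000) / (5.8) = -0.5172
  q = (1 - (-2)·0.0000) / (-5) = -0.2000
Iteration 2:
  p = (-3 - (3.8)·-0.2000) / (5.8) = -0.3862
  q = (1 - (-2)·-0.5172) / (-5) = 0.0069
Iteration 3:
  p = (-3 - (3.8)·0.0069) / (5.8) = -0.5218
  q = (1 - (-2)·-0.3862) / (-5) = -0.0455
Iteration 4:
  p = (-3 - (3.8)·-0.0455) / (5.8) = -0.4874
  q = (1 - (-2)·-0.5218) / (-5) = 0.0087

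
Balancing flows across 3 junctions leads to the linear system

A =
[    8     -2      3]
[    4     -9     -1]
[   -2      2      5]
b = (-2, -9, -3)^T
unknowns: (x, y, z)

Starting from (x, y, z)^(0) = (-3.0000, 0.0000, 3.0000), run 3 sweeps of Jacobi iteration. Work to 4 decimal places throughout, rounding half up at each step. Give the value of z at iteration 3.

Iteration 1:
  x = (-2 - (-2)·0.0000 - (3)·3.0000) / (8) = -1.3750
  y = (-9 - (4)·-3.0000 - (-1)·3.0000) / (-9) = -0.6667
  z = (-3 - (-2)·-3.0000 - (2)·0.0000) / (5) = -1.8000
Iteration 2:
  x = (-2 - (-2)·-0.6667 - (3)·-1.8000) / (8) = 0.2583
  y = (-9 - (4)·-1.3750 - (-1)·-1.8000) / (-9) = 0.5889
  z = (-3 - (-2)·-1.3750 - (2)·-0.6667) / (5) = -0.8833
Iteration 3:
  x = (-2 - (-2)·0.5889 - (3)·-0.8833) / (8) = 0.2285
  y = (-9 - (4)·0.2583 - (-1)·-0.8833) / (-9) = 1.2129
  z = (-3 - (-2)·0.2583 - (2)·0.5889) / (5) = -0.7322

-0.7322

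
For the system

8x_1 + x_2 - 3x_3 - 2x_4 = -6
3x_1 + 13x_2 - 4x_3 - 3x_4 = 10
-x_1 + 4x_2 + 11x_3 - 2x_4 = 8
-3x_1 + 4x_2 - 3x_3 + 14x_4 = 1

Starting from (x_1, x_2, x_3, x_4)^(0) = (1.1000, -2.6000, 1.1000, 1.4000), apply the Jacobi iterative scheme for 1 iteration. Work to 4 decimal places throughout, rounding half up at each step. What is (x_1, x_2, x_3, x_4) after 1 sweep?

(0.3375, 1.1769, 2.0273, 1.2857)

Iteration 1:
  x_1 = (-6 - (1)·-2.6000 - (-3)·1.1000 - (-2)·1.4000) / (8) = 0.3375
  x_2 = (10 - (3)·1.1000 - (-4)·1.1000 - (-3)·1.4000) / (13) = 1.1769
  x_3 = (8 - (-1)·1.1000 - (4)·-2.6000 - (-2)·1.4000) / (11) = 2.0273
  x_4 = (1 - (-3)·1.1000 - (4)·-2.6000 - (-3)·1.1000) / (14) = 1.2857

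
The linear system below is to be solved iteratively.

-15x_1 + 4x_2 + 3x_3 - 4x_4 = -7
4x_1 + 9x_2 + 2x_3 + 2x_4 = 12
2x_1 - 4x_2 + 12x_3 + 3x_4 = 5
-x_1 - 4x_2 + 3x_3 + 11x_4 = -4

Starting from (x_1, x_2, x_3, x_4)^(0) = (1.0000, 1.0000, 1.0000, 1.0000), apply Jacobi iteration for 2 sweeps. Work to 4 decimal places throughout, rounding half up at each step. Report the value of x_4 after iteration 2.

Iteration 1:
  x_1 = (-7 - (4)·1.0000 - (3)·1.0000 - (-4)·1.0000) / (-15) = 0.6667
  x_2 = (12 - (4)·1.0000 - (2)·1.0000 - (2)·1.0000) / (9) = 0.4444
  x_3 = (5 - (2)·1.0000 - (-4)·1.0000 - (3)·1.0000) / (12) = 0.3333
  x_4 = (-4 - (-1)·1.0000 - (-4)·1.0000 - (3)·1.0000) / (11) = -0.1818
Iteration 2:
  x_1 = (-7 - (4)·0.4444 - (3)·0.3333 - (-4)·-0.1818) / (-15) = 0.7003
  x_2 = (12 - (4)·0.6667 - (2)·0.3333 - (2)·-0.1818) / (9) = 1.0034
  x_3 = (5 - (2)·0.6667 - (-4)·0.4444 - (3)·-0.1818) / (12) = 0.4991
  x_4 = (-4 - (-1)·0.6667 - (-4)·0.4444 - (3)·0.3333) / (11) = -0.2323

-0.2323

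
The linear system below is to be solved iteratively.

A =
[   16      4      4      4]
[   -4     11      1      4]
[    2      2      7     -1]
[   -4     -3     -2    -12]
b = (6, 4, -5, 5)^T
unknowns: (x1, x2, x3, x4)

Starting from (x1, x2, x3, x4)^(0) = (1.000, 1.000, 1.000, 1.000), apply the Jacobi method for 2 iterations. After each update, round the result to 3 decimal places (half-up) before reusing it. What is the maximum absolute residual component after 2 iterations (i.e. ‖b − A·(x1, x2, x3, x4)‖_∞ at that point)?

Iteration 1:
  x1 = (6 - (4)·1.000 - (4)·1.000 - (4)·1.000) / (16) = -0.375
  x2 = (4 - (-4)·1.000 - (1)·1.000 - (4)·1.000) / (11) = 0.273
  x3 = (-5 - (2)·1.000 - (2)·1.000 - (-1)·1.000) / (7) = -1.143
  x4 = (5 - (-4)·1.000 - (-3)·1.000 - (-2)·1.000) / (-12) = -1.167
Iteration 2:
  x1 = (6 - (4)·0.273 - (4)·-1.143 - (4)·-1.167) / (16) = 0.884
  x2 = (4 - (-4)·-0.375 - (1)·-1.143 - (4)·-1.167) / (11) = 0.756
  x3 = (-5 - (2)·-0.375 - (2)·0.273 - (-1)·-1.167) / (7) = -0.852
  x4 = (5 - (-4)·-0.375 - (-3)·0.273 - (-2)·-1.143) / (-12) = -0.169
Residual b − A·x = (-7.084, 0.748, -2.485, 7.072); ∞-norm = 7.084

7.084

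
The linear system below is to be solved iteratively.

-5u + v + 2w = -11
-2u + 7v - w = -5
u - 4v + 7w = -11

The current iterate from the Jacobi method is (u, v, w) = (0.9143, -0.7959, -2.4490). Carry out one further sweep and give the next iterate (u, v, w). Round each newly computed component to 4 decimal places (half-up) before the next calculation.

One sweep:
  u = (-11 - (1)·-0.7959 - (2)·-2.4490) / (-5) = 1.0612
  v = (-5 - (-2)·0.9143 - (-1)·-2.4490) / (7) = -0.8029
  w = (-11 - (1)·0.9143 - (-4)·-0.7959) / (7) = -2.1568

(1.0612, -0.8029, -2.1568)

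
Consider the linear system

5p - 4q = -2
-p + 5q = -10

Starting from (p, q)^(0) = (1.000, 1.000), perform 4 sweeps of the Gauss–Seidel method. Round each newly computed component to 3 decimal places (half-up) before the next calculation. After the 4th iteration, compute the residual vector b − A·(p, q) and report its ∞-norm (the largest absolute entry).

0.046

Iteration 1:
  p = (-2 - (-4)·1.000) / (5) = 0.400
  q = (-10 - (-1)·0.400) / (5) = -1.920
Iteration 2:
  p = (-2 - (-4)·-1.920) / (5) = -1.936
  q = (-10 - (-1)·-1.936) / (5) = -2.387
Iteration 3:
  p = (-2 - (-4)·-2.387) / (5) = -2.310
  q = (-10 - (-1)·-2.310) / (5) = -2.462
Iteration 4:
  p = (-2 - (-4)·-2.462) / (5) = -2.370
  q = (-10 - (-1)·-2.370) / (5) = -2.474
Residual b − A·x = (-0.046, 0.000); ∞-norm = 0.046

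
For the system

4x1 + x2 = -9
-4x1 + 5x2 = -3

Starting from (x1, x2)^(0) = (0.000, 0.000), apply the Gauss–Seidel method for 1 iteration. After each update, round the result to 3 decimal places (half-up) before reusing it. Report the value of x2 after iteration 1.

Iteration 1:
  x1 = (-9 - (1)·0.000) / (4) = -2.250
  x2 = (-3 - (-4)·-2.250) / (5) = -2.400

-2.400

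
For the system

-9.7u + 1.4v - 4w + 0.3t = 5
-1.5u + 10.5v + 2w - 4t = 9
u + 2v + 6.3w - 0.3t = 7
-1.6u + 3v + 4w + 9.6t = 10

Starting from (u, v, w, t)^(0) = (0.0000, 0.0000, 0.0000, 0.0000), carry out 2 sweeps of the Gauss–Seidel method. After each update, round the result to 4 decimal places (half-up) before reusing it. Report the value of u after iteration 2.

-0.7819

Iteration 1:
  u = (5 - (1.4)·0.0000 - (-4)·0.0000 - (0.3)·0.0000) / (-9.7) = -0.5155
  v = (9 - (-1.5)·-0.5155 - (2)·0.0000 - (-4)·0.0000) / (10.5) = 0.7835
  w = (7 - (1)·-0.5155 - (2)·0.7835 - (-0.3)·0.0000) / (6.3) = 0.9442
  t = (10 - (-1.6)·-0.5155 - (3)·0.7835 - (4)·0.9442) / (9.6) = 0.3175
Iteration 2:
  u = (5 - (1.4)·0.7835 - (-4)·0.9442 - (0.3)·0.3175) / (-9.7) = -0.7819
  v = (9 - (-1.5)·-0.7819 - (2)·0.9442 - (-4)·0.3175) / (10.5) = 0.6865
  w = (7 - (1)·-0.7819 - (2)·0.6865 - (-0.3)·0.3175) / (6.3) = 1.0324
  t = (10 - (-1.6)·-0.7819 - (3)·0.6865 - (4)·1.0324) / (9.6) = 0.2667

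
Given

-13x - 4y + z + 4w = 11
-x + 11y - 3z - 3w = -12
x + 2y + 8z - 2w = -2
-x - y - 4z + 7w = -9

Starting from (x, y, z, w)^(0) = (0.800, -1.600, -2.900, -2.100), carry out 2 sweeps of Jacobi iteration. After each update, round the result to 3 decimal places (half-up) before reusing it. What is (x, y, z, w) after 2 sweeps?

Iteration 1:
  x = (11 - (-4)·-1.600 - (1)·-2.900 - (4)·-2.100) / (-13) = -1.223
  y = (-12 - (-1)·0.800 - (-3)·-2.900 - (-3)·-2.100) / (11) = -2.382
  z = (-2 - (1)·0.800 - (2)·-1.600 - (-2)·-2.100) / (8) = -0.475
  w = (-9 - (-1)·0.800 - (-1)·-1.600 - (-4)·-2.900) / (7) = -3.057
Iteration 2:
  x = (11 - (-4)·-2.382 - (1)·-0.475 - (4)·-3.057) / (-13) = -1.090
  y = (-12 - (-1)·-1.223 - (-3)·-0.475 - (-3)·-3.057) / (11) = -2.165
  z = (-2 - (1)·-1.223 - (2)·-2.382 - (-2)·-3.057) / (8) = -0.266
  w = (-9 - (-1)·-1.223 - (-1)·-2.382 - (-4)·-0.475) / (7) = -2.072

(-1.090, -2.165, -0.266, -2.072)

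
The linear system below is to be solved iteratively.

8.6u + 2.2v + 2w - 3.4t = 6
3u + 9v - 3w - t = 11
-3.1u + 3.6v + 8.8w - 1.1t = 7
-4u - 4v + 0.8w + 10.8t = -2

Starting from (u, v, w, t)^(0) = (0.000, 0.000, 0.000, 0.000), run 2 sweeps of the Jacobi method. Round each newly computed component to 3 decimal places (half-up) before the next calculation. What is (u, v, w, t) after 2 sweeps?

(0.127, 1.234, 0.518, 0.467)

Iteration 1:
  u = (6 - (2.2)·0.000 - (2)·0.000 - (-3.4)·0.000) / (8.6) = 0.698
  v = (11 - (3)·0.000 - (-3)·0.000 - (-1)·0.000) / (9) = 1.222
  w = (7 - (-3.1)·0.000 - (3.6)·0.000 - (-1.1)·0.000) / (8.8) = 0.795
  t = (-2 - (-4)·0.000 - (-4)·0.000 - (0.8)·0.000) / (10.8) = -0.185
Iteration 2:
  u = (6 - (2.2)·1.222 - (2)·0.795 - (-3.4)·-0.185) / (8.6) = 0.127
  v = (11 - (3)·0.698 - (-3)·0.795 - (-1)·-0.185) / (9) = 1.234
  w = (7 - (-3.1)·0.698 - (3.6)·1.222 - (-1.1)·-0.185) / (8.8) = 0.518
  t = (-2 - (-4)·0.698 - (-4)·1.222 - (0.8)·0.795) / (10.8) = 0.467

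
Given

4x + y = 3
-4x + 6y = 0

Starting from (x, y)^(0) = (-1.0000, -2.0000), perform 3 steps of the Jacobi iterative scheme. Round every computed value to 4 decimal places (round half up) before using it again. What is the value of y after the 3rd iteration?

0.6111

Iteration 1:
  x = (3 - (1)·-2.0000) / (4) = 1.2500
  y = (0 - (-4)·-1.0000) / (6) = -0.6667
Iteration 2:
  x = (3 - (1)·-0.6667) / (4) = 0.9167
  y = (0 - (-4)·1.2500) / (6) = 0.8333
Iteration 3:
  x = (3 - (1)·0.8333) / (4) = 0.5417
  y = (0 - (-4)·0.9167) / (6) = 0.6111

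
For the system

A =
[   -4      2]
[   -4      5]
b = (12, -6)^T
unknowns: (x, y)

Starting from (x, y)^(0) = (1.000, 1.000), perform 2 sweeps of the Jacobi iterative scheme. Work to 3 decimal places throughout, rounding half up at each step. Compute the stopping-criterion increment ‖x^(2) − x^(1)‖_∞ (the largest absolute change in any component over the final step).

2.800

Iteration 1:
  x = (12 - (2)·1.000) / (-4) = -2.500
  y = (-6 - (-4)·1.000) / (5) = -0.400
Iteration 2:
  x = (12 - (2)·-0.400) / (-4) = -3.200
  y = (-6 - (-4)·-2.500) / (5) = -3.200
Change: (-0.700, -2.800) → max |·| = 2.800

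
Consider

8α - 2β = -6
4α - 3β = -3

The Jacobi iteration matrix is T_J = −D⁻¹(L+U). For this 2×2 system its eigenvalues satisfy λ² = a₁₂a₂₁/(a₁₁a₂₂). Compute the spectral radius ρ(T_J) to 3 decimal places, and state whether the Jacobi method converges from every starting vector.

a₁₂a₂₁/(a₁₁a₂₂) = (-2)·(4) / ((8)·(-3)) = 0.333333
ρ = √|0.333333| = √0.333333 = 0.577
ρ < 1, so Jacobi converges

0.577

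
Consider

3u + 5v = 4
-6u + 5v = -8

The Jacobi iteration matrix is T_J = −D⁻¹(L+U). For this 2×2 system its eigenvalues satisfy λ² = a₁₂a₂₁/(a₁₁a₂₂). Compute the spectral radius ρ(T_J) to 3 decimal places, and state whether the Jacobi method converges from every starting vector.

a₁₂a₂₁/(a₁₁a₂₂) = (5)·(-6) / ((3)·(5)) = -2.000000
ρ = √|-2.000000| = √2.000000 = 1.414
ρ > 1, so Jacobi diverges

1.414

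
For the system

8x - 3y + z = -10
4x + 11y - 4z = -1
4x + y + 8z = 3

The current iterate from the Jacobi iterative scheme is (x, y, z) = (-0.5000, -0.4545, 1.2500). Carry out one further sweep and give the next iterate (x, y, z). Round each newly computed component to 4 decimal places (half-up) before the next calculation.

One sweep:
  x = (-10 - (-3)·-0.4545 - (1)·1.2500) / (8) = -1.5767
  y = (-1 - (4)·-0.5000 - (-4)·1.2500) / (11) = 0.5455
  z = (3 - (4)·-0.5000 - (1)·-0.4545) / (8) = 0.6818

(-1.5767, 0.5455, 0.6818)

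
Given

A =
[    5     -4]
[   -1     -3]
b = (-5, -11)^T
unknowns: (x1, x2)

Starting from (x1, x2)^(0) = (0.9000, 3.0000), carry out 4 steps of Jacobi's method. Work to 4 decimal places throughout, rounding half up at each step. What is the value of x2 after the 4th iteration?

3.1467

Iteration 1:
  x1 = (-5 - (-4)·3.0000) / (5) = 1.4000
  x2 = (-11 - (-1)·0.9000) / (-3) = 3.3667
Iteration 2:
  x1 = (-5 - (-4)·3.3667) / (5) = 1.6934
  x2 = (-11 - (-1)·1.4000) / (-3) = 3.2000
Iteration 3:
  x1 = (-5 - (-4)·3.2000) / (5) = 1.5600
  x2 = (-11 - (-1)·1.6934) / (-3) = 3.1022
Iteration 4:
  x1 = (-5 - (-4)·3.1022) / (5) = 1.4818
  x2 = (-11 - (-1)·1.5600) / (-3) = 3.1467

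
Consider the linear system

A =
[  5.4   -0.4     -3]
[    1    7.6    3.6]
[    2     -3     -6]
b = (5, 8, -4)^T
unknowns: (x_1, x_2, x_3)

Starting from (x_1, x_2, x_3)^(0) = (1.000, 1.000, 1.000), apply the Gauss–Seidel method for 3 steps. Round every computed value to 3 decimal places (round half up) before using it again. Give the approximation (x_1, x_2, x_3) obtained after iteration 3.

(1.498, 0.392, 0.970)

Iteration 1:
  x_1 = (5 - (-0.4)·1.000 - (-3)·1.000) / (5.4) = 1.556
  x_2 = (8 - (1)·1.556 - (3.6)·1.000) / (7.6) = 0.374
  x_3 = (-4 - (2)·1.556 - (-3)·0.374) / (-6) = 0.998
Iteration 2:
  x_1 = (5 - (-0.4)·0.374 - (-3)·0.998) / (5.4) = 1.508
  x_2 = (8 - (1)·1.508 - (3.6)·0.998) / (7.6) = 0.381
  x_3 = (-4 - (2)·1.508 - (-3)·0.381) / (-6) = 0.979
Iteration 3:
  x_1 = (5 - (-0.4)·0.381 - (-3)·0.979) / (5.4) = 1.498
  x_2 = (8 - (1)·1.498 - (3.6)·0.979) / (7.6) = 0.392
  x_3 = (-4 - (2)·1.498 - (-3)·0.392) / (-6) = 0.970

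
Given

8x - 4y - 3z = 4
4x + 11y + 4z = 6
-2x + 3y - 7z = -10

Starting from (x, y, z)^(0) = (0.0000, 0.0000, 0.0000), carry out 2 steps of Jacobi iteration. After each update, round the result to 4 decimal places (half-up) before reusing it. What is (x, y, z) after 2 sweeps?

(1.3085, -0.1559, 1.5195)

Iteration 1:
  x = (4 - (-4)·0.0000 - (-3)·0.0000) / (8) = 0.5000
  y = (6 - (4)·0.0000 - (4)·0.0000) / (11) = 0.5455
  z = (-10 - (-2)·0.0000 - (3)·0.0000) / (-7) = 1.4286
Iteration 2:
  x = (4 - (-4)·0.5455 - (-3)·1.4286) / (8) = 1.3085
  y = (6 - (4)·0.5000 - (4)·1.4286) / (11) = -0.1559
  z = (-10 - (-2)·0.5000 - (3)·0.5455) / (-7) = 1.5195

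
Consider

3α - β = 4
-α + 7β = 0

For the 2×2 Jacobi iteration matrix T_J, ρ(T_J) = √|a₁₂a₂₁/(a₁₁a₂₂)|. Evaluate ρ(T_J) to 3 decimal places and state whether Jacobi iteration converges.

0.218

a₁₂a₂₁/(a₁₁a₂₂) = (-1)·(-1) / ((3)·(7)) = 0.047619
ρ = √|0.047619| = √0.047619 = 0.218
ρ < 1, so Jacobi converges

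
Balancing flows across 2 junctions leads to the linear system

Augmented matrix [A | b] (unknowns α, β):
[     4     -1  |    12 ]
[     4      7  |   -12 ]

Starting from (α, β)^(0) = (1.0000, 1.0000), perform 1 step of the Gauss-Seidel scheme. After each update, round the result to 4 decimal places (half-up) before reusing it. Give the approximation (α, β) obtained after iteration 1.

(3.2500, -3.5714)

Iteration 1:
  α = (12 - (-1)·1.0000) / (4) = 3.2500
  β = (-12 - (4)·3.2500) / (7) = -3.5714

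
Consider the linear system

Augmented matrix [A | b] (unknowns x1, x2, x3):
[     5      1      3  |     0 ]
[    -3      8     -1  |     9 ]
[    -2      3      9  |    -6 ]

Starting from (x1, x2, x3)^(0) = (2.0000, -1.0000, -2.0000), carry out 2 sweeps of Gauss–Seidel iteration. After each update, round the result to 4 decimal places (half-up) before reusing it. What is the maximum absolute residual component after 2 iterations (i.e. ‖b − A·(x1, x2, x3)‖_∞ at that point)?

0.7914

Iteration 1:
  x1 = (0 - (1)·-1.0000 - (3)·-2.0000) / (5) = 1.4000
  x2 = (9 - (-3)·1.4000 - (-1)·-2.0000) / (8) = 1.4000
  x3 = (-6 - (-2)·1.4000 - (3)·1.4000) / (9) = -0.8222
Iteration 2:
  x1 = (0 - (1)·1.4000 - (3)·-0.8222) / (5) = 0.2133
  x2 = (9 - (-3)·0.2133 - (-1)·-0.8222) / (8) = 1.1022
  x3 = (-6 - (-2)·0.2133 - (3)·1.1022) / (9) = -0.9867
Residual b − A·x = (0.7914, -0.1644, 0.0003); ∞-norm = 0.7914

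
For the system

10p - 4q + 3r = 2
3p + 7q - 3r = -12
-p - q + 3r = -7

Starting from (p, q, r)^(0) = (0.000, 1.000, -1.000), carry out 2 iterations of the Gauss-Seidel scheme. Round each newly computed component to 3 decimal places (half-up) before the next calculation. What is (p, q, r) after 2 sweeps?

(0.051, -2.969, -3.306)

Iteration 1:
  p = (2 - (-4)·1.000 - (3)·-1.000) / (10) = 0.900
  q = (-12 - (3)·0.900 - (-3)·-1.000) / (7) = -2.529
  r = (-7 - (-1)·0.900 - (-1)·-2.529) / (3) = -2.876
Iteration 2:
  p = (2 - (-4)·-2.529 - (3)·-2.876) / (10) = 0.051
  q = (-12 - (3)·0.051 - (-3)·-2.876) / (7) = -2.969
  r = (-7 - (-1)·0.051 - (-1)·-2.969) / (3) = -3.306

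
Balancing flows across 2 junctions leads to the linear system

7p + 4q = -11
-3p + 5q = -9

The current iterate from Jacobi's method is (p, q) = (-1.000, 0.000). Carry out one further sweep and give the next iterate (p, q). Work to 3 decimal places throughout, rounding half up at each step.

One sweep:
  p = (-11 - (4)·0.000) / (7) = -1.571
  q = (-9 - (-3)·-1.000) / (5) = -2.400

(-1.571, -2.400)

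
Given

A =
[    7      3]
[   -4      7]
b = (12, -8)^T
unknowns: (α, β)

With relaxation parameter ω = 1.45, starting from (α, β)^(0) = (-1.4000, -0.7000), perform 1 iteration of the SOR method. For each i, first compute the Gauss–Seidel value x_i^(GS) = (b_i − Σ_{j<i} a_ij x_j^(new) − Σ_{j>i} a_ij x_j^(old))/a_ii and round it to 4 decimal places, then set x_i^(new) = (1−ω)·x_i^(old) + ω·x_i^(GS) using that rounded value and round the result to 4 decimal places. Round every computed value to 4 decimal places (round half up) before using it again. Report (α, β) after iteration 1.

Iteration 1:
  α: GS value = (12 - (3)·-0.7000) / (7) = 2.0143;  α ← (1−ω)·-1.4000 + ω·2.0143 = 3.5507
  β: GS value = (-8 - (-4)·3.5507) / (7) = 0.8861;  β ← (1−ω)·-0.7000 + ω·0.8861 = 1.5998

(3.5507, 1.5998)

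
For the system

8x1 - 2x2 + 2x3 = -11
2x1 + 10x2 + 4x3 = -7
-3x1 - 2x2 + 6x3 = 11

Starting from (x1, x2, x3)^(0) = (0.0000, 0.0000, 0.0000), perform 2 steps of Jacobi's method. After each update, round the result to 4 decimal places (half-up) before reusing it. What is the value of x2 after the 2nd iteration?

Iteration 1:
  x1 = (-11 - (-2)·0.0000 - (2)·0.0000) / (8) = -1.3750
  x2 = (-7 - (2)·0.0000 - (4)·0.0000) / (10) = -0.7000
  x3 = (11 - (-3)·0.0000 - (-2)·0.0000) / (6) = 1.8333
Iteration 2:
  x1 = (-11 - (-2)·-0.7000 - (2)·1.8333) / (8) = -2.0083
  x2 = (-7 - (2)·-1.3750 - (4)·1.8333) / (10) = -1.1583
  x3 = (11 - (-3)·-1.3750 - (-2)·-0.7000) / (6) = 0.9125

-1.1583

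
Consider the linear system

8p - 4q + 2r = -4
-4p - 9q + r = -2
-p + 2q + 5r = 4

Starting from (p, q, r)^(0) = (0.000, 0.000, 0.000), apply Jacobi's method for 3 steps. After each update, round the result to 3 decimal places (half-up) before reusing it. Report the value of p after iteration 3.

-0.386

Iteration 1:
  p = (-4 - (-4)·0.000 - (2)·0.000) / (8) = -0.500
  q = (-2 - (-4)·0.000 - (1)·0.000) / (-9) = 0.222
  r = (4 - (-1)·0.000 - (2)·0.000) / (5) = 0.800
Iteration 2:
  p = (-4 - (-4)·0.222 - (2)·0.800) / (8) = -0.589
  q = (-2 - (-4)·-0.500 - (1)·0.800) / (-9) = 0.533
  r = (4 - (-1)·-0.500 - (2)·0.222) / (5) = 0.611
Iteration 3:
  p = (-4 - (-4)·0.533 - (2)·0.611) / (8) = -0.386
  q = (-2 - (-4)·-0.589 - (1)·0.611) / (-9) = 0.552
  r = (4 - (-1)·-0.589 - (2)·0.533) / (5) = 0.469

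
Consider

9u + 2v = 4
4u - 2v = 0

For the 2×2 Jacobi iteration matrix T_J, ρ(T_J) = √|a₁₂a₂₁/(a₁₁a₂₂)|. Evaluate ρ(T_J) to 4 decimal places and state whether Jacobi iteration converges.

a₁₂a₂₁/(a₁₁a₂₂) = (2)·(4) / ((9)·(-2)) = -0.444444
ρ = √|-0.444444| = √0.444444 = 0.6667
ρ < 1, so Jacobi converges

0.6667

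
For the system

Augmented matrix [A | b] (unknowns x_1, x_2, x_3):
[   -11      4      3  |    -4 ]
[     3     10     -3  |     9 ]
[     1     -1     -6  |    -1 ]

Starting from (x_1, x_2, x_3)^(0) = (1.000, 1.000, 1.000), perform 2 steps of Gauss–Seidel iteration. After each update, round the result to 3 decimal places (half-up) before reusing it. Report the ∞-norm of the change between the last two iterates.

0.259

Iteration 1:
  x_1 = (-4 - (4)·1.000 - (3)·1.000) / (-11) = 1.000
  x_2 = (9 - (3)·1.000 - (-3)·1.000) / (10) = 0.900
  x_3 = (-1 - (1)·1.000 - (-1)·0.900) / (-6) = 0.183
Iteration 2:
  x_1 = (-4 - (4)·0.900 - (3)·0.183) / (-11) = 0.741
  x_2 = (9 - (3)·0.741 - (-3)·0.183) / (10) = 0.733
  x_3 = (-1 - (1)·0.741 - (-1)·0.733) / (-6) = 0.168
Change: (-0.259, -0.167, -0.015) → max |·| = 0.259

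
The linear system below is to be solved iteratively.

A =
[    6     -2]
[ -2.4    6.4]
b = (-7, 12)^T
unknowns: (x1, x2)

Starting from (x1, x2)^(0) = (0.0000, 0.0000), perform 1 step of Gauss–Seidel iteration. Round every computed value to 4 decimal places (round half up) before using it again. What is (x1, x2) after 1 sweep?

Iteration 1:
  x1 = (-7 - (-2)·0.0000) / (6) = -1.1667
  x2 = (12 - (-2.4)·-1.1667) / (6.4) = 1.4375

(-1.1667, 1.4375)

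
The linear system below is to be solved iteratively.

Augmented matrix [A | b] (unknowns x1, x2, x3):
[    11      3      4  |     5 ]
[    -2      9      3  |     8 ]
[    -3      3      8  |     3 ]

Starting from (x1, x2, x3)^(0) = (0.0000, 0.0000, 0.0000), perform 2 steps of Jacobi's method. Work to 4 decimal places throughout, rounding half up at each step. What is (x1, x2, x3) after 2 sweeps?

(0.0758, 0.8649, 0.2121)

Iteration 1:
  x1 = (5 - (3)·0.0000 - (4)·0.0000) / (11) = 0.4545
  x2 = (8 - (-2)·0.0000 - (3)·0.0000) / (9) = 0.8889
  x3 = (3 - (-3)·0.0000 - (3)·0.0000) / (8) = 0.3750
Iteration 2:
  x1 = (5 - (3)·0.8889 - (4)·0.3750) / (11) = 0.0758
  x2 = (8 - (-2)·0.4545 - (3)·0.3750) / (9) = 0.8649
  x3 = (3 - (-3)·0.4545 - (3)·0.8889) / (8) = 0.2121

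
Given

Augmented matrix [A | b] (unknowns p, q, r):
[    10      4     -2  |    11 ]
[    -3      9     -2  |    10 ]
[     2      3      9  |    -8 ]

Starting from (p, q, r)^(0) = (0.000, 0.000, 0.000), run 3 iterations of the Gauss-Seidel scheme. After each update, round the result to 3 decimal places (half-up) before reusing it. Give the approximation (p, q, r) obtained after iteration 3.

(0.536, 1.023, -1.349)

Iteration 1:
  p = (11 - (4)·0.000 - (-2)·0.000) / (10) = 1.100
  q = (10 - (-3)·1.100 - (-2)·0.000) / (9) = 1.478
  r = (-8 - (2)·1.100 - (3)·1.478) / (9) = -1.626
Iteration 2:
  p = (11 - (4)·1.478 - (-2)·-1.626) / (10) = 0.184
  q = (10 - (-3)·0.184 - (-2)·-1.626) / (9) = 0.811
  r = (-8 - (2)·0.184 - (3)·0.811) / (9) = -1.200
Iteration 3:
  p = (11 - (4)·0.811 - (-2)·-1.200) / (10) = 0.536
  q = (10 - (-3)·0.536 - (-2)·-1.200) / (9) = 1.023
  r = (-8 - (2)·0.536 - (3)·1.023) / (9) = -1.349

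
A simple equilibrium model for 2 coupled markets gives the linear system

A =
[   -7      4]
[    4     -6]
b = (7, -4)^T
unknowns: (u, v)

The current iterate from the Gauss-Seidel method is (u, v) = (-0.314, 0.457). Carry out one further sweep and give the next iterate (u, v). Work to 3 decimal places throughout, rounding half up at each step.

(-0.739, 0.174)

One sweep:
  u = (7 - (4)·0.457) / (-7) = -0.739
  v = (-4 - (4)·-0.739) / (-6) = 0.174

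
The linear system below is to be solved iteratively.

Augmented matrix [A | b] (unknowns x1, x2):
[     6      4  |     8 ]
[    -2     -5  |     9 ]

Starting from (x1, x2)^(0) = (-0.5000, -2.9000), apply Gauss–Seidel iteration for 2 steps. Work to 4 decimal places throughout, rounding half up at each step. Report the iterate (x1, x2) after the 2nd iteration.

Iteration 1:
  x1 = (8 - (4)·-2.9000) / (6) = 3.2667
  x2 = (9 - (-2)·3.2667) / (-5) = -3.1067
Iteration 2:
  x1 = (8 - (4)·-3.1067) / (6) = 3.4045
  x2 = (9 - (-2)·3.4045) / (-5) = -3.1618

(3.4045, -3.1618)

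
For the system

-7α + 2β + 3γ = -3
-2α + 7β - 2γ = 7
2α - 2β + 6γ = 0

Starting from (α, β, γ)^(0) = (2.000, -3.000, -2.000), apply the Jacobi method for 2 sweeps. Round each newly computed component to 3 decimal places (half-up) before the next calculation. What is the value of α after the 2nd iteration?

0.000

Iteration 1:
  α = (-3 - (2)·-3.000 - (3)·-2.000) / (-7) = -1.286
  β = (7 - (-2)·2.000 - (-2)·-2.000) / (7) = 1.000
  γ = (0 - (2)·2.000 - (-2)·-3.000) / (6) = -1.667
Iteration 2:
  α = (-3 - (2)·1.000 - (3)·-1.667) / (-7) = 0.000
  β = (7 - (-2)·-1.286 - (-2)·-1.667) / (7) = 0.156
  γ = (0 - (2)·-1.286 - (-2)·1.000) / (6) = 0.762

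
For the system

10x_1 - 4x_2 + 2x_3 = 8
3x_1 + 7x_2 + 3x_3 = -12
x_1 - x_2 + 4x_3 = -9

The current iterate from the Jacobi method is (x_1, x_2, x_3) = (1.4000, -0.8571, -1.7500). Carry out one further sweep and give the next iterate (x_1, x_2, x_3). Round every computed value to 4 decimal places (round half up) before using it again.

(0.8072, -1.5643, -2.8143)

One sweep:
  x_1 = (8 - (-4)·-0.8571 - (2)·-1.7500) / (10) = 0.8072
  x_2 = (-12 - (3)·1.4000 - (3)·-1.7500) / (7) = -1.5643
  x_3 = (-9 - (1)·1.4000 - (-1)·-0.8571) / (4) = -2.8143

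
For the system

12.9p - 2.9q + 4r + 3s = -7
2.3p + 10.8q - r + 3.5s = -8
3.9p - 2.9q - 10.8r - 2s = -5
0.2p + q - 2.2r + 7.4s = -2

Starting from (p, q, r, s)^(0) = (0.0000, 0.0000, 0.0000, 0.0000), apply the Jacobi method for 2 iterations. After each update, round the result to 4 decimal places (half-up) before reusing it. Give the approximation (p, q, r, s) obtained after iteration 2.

Iteration 1:
  p = (-7 - (-2.9)·0.0000 - (4)·0.0000 - (3)·0.0000) / (12.9) = -0.5426
  q = (-8 - (2.3)·0.0000 - (-1)·0.0000 - (3.5)·0.0000) / (10.8) = -0.7407
  r = (-5 - (3.9)·0.0000 - (-2.9)·0.0000 - (-2)·0.0000) / (-10.8) = 0.4630
  s = (-2 - (0.2)·0.0000 - (1)·0.0000 - (-2.2)·0.0000) / (7.4) = -0.2703
Iteration 2:
  p = (-7 - (-2.9)·-0.7407 - (4)·0.4630 - (3)·-0.2703) / (12.9) = -0.7899
  q = (-8 - (2.3)·-0.5426 - (-1)·0.4630 - (3.5)·-0.2703) / (10.8) = -0.4947
  r = (-5 - (3.9)·-0.5426 - (-2.9)·-0.7407 - (-2)·-0.2703) / (-10.8) = 0.5160
  s = (-2 - (0.2)·-0.5426 - (1)·-0.7407 - (-2.2)·0.4630) / (7.4) = -0.0179

(-0.7899, -0.4947, 0.5160, -0.0179)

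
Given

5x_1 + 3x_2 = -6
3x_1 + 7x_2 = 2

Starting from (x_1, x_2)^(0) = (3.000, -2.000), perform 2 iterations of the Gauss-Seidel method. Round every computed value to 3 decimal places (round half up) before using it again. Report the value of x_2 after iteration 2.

Iteration 1:
  x_1 = (-6 - (3)·-2.000) / (5) = 0.000
  x_2 = (2 - (3)·0.000) / (7) = 0.286
Iteration 2:
  x_1 = (-6 - (3)·0.286) / (5) = -1.372
  x_2 = (2 - (3)·-1.372) / (7) = 0.874

0.874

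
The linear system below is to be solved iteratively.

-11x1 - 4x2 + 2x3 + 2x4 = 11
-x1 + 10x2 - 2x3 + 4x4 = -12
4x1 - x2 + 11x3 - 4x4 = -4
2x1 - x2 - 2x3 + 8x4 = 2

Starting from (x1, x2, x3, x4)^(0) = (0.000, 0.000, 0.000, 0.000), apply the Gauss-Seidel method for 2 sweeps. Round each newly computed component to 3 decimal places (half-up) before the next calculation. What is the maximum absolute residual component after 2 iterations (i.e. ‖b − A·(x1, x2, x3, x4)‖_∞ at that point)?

Iteration 1:
  x1 = (11 - (-4)·0.000 - (2)·0.000 - (2)·0.000) / (-11) = -1.000
  x2 = (-12 - (-1)·-1.000 - (-2)·0.000 - (4)·0.000) / (10) = -1.300
  x3 = (-4 - (4)·-1.000 - (-1)·-1.300 - (-4)·0.000) / (11) = -0.118
  x4 = (2 - (2)·-1.000 - (-1)·-1.300 - (-2)·-0.118) / (8) = 0.308
Iteration 2:
  x1 = (11 - (-4)·-1.300 - (2)·-0.118 - (2)·0.308) / (-11) = -0.493
  x2 = (-12 - (-1)·-0.493 - (-2)·-0.118 - (4)·0.308) / (10) = -1.396
  x3 = (-4 - (4)·-0.493 - (-1)·-1.396 - (-4)·0.308) / (11) = -0.199
  x4 = (2 - (2)·-0.493 - (-1)·-1.396 - (-2)·-0.199) / (8) = 0.149
Residual b − A·x = (0.093, 0.473, -0.639, 0.000); ∞-norm = 0.639

0.639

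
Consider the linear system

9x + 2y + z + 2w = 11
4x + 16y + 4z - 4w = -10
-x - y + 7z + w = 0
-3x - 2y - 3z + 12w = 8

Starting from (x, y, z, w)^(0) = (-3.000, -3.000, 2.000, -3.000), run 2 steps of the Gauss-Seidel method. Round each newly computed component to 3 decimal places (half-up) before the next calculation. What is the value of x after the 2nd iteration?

1.513

Iteration 1:
  x = (11 - (2)·-3.000 - (1)·2.000 - (2)·-3.000) / (9) = 2.333
  y = (-10 - (4)·2.333 - (4)·2.000 - (-4)·-3.000) / (16) = -2.458
  z = (0 - (-1)·2.333 - (-1)·-2.458 - (1)·-3.000) / (7) = 0.411
  w = (8 - (-3)·2.333 - (-2)·-2.458 - (-3)·0.411) / (12) = 0.943
Iteration 2:
  x = (11 - (2)·-2.458 - (1)·0.411 - (2)·0.943) / (9) = 1.513
  y = (-10 - (4)·1.513 - (4)·0.411 - (-4)·0.943) / (16) = -0.870
  z = (0 - (-1)·1.513 - (-1)·-0.870 - (1)·0.943) / (7) = -0.043
  w = (8 - (-3)·1.513 - (-2)·-0.870 - (-3)·-0.043) / (12) = 0.889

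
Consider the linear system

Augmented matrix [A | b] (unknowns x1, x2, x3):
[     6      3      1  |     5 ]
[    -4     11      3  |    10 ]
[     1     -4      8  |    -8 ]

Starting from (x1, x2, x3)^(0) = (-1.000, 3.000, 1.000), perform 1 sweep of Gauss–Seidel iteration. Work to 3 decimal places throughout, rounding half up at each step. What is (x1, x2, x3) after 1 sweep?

Iteration 1:
  x1 = (5 - (3)·3.000 - (1)·1.000) / (6) = -0.833
  x2 = (10 - (-4)·-0.833 - (3)·1.000) / (11) = 0.333
  x3 = (-8 - (1)·-0.833 - (-4)·0.333) / (8) = -0.729

(-0.833, 0.333, -0.729)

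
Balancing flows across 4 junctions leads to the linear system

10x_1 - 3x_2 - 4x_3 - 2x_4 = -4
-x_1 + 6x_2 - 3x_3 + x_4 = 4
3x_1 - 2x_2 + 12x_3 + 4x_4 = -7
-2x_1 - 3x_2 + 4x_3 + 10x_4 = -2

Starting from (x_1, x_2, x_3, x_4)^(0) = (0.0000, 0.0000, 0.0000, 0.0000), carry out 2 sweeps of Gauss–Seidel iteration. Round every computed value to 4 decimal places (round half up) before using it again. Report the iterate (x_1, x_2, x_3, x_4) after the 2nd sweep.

(-0.3627, 0.4057, -0.4428, 0.0263)

Iteration 1:
  x_1 = (-4 - (-3)·0.0000 - (-4)·0.0000 - (-2)·0.0000) / (10) = -0.4000
  x_2 = (4 - (-1)·-0.4000 - (-3)·0.0000 - (1)·0.0000) / (6) = 0.6000
  x_3 = (-7 - (3)·-0.4000 - (-2)·0.6000 - (4)·0.0000) / (12) = -0.3833
  x_4 = (-2 - (-2)·-0.4000 - (-3)·0.6000 - (4)·-0.3833) / (10) = 0.0533
Iteration 2:
  x_1 = (-4 - (-3)·0.6000 - (-4)·-0.3833 - (-2)·0.0533) / (10) = -0.3627
  x_2 = (4 - (-1)·-0.3627 - (-3)·-0.3833 - (1)·0.0533) / (6) = 0.4057
  x_3 = (-7 - (3)·-0.3627 - (-2)·0.4057 - (4)·0.0533) / (12) = -0.4428
  x_4 = (-2 - (-2)·-0.3627 - (-3)·0.4057 - (4)·-0.4428) / (10) = 0.0263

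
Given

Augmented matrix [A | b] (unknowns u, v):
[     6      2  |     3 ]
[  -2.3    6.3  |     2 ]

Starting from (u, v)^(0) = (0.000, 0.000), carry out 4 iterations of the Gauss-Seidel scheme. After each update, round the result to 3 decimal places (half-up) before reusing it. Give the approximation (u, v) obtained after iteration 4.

Iteration 1:
  u = (3 - (2)·0.000) / (6) = 0.500
  v = (2 - (-2.3)·0.500) / (6.3) = 0.500
Iteration 2:
  u = (3 - (2)·0.500) / (6) = 0.333
  v = (2 - (-2.3)·0.333) / (6.3) = 0.439
Iteration 3:
  u = (3 - (2)·0.439) / (6) = 0.354
  v = (2 - (-2.3)·0.354) / (6.3) = 0.447
Iteration 4:
  u = (3 - (2)·0.447) / (6) = 0.351
  v = (2 - (-2.3)·0.351) / (6.3) = 0.446

(0.351, 0.446)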